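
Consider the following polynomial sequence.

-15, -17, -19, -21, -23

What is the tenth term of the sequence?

-33

-2, -2, -2, -2
The first differences are constant (-2).
-23 − 2 = -25
-25 − 2 = -27
-27 − 2 = -29
-29 − 2 = -31
-31 − 2 = -33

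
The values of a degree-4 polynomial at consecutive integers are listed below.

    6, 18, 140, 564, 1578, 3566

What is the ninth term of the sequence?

First differences: 12  122  424  1014  1988
Second differences: 110  302  590  974
Third differences: 192  288  384
Fourth differences: 96  96
The fourth differences are constant (96).
384 + 96 = 480;  974 + 480 = 1454;  1988 + 1454 = 3442;  3566 + 3442 = 7008
480 + 96 = 576;  1454 + 576 = 2030;  3442 + 2030 = 5472;  7008 + 5472 = 12480
576 + 96 = 672;  2030 + 672 = 2702;  5472 + 2702 = 8174;  12480 + 8174 = 20654

20654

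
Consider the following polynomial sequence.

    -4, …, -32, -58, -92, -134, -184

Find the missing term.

-14

Using the last 5 terms:
First differences: -26  -34  -42  -50
Second differences: -8  -8  -8
Constant second difference = -8.
Extend backward: -26 + 8 = -18;  -32 + 18 = -14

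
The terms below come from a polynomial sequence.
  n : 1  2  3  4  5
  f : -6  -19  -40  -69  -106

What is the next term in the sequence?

-151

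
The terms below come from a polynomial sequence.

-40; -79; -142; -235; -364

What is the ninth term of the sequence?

-1360

D1: -39, -63, -93, -129
D2: -24, -30, -36
D3: -6, -6
Constant third difference = -6, so extend:
-36 − 6 = -42;  -129 − 42 = -171;  -364 − 171 = -535
-42 − 6 = -48;  -171 − 48 = -219;  -535 − 219 = -754
-48 − 6 = -54;  -219 − 54 = -273;  -754 − 273 = -1027
-54 − 6 = -60;  -273 − 60 = -333;  -1027 − 333 = -1360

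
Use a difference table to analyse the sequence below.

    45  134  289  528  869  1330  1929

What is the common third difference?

18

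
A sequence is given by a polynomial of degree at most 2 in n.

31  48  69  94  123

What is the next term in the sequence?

156

D1: 17  21  25  29
D2: 4  4  4
Constant second difference = 4, so extend:
29 + 4 = 33;  123 + 33 = 156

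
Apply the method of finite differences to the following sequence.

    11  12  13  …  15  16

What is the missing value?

Using the first 3 terms:
D1: 1, 1
Constant first difference = 1.
Extend forward: 13 + 1 = 14

14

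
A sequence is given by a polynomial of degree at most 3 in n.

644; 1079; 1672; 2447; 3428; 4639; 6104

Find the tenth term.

Δ: 435 , 593 , 775 , 981 , 1211 , 1465
Δ²: 158 , 182 , 206 , 230 , 254
Δ³: 24 , 24 , 24 , 24
Constant third difference = 24, so extend:
254 + 24 = 278;  1465 + 278 = 1743;  6104 + 1743 = 7847
278 + 24 = 302;  1743 + 302 = 2045;  7847 + 2045 = 9892
302 + 24 = 326;  2045 + 326 = 2371;  9892 + 2371 = 12263

12263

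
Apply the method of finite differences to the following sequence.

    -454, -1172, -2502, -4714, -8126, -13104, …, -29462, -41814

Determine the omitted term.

Using the first 6 terms:
Δ: -718  -1330  -2212  -3412  -4978
Δ²: -612  -882  -1200  -1566
Δ³: -270  -318  -366
Δ⁴: -48  -48
Constant fourth difference = -48.
Extend forward: -366 − 48 = -414;  -1566 − 414 = -1980;  -4978 − 1980 = -6958;  -13104 − 6958 = -20062

-20062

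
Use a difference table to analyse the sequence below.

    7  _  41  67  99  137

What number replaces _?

21

Using the last 4 terms:
Δ: 26, 32, 38
Δ²: 6, 6
Constant second difference = 6.
Extend backward: 26 − 6 = 20;  41 − 20 = 21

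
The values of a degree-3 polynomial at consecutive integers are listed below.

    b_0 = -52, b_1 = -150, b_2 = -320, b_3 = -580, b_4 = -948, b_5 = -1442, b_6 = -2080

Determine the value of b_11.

-8060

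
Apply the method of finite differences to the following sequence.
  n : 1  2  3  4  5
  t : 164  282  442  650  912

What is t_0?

82

118, 160, 208, 262
42, 48, 54
6, 6
The third differences are constant at 6.
Work back: 42 − 6 = 36;  118 − 36 = 82;  164 − 82 = 82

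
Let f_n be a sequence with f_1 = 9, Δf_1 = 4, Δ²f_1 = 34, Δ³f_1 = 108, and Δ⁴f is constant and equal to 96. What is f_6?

Build the table forward from the leading diagonal:
Δ⁴: 96  96  96  96  96  96
Δ³: 108  204  300  396  492  588
Δ²: 34  142  346  646  1042  1534
Δ: 4  38  180  526  1172  2214
f: 9  13  51  231  757  1929

1929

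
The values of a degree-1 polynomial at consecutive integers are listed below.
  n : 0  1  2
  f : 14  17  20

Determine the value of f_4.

26

3 , 3
The first differences are constant (3).
20 + 3 = 23
23 + 3 = 26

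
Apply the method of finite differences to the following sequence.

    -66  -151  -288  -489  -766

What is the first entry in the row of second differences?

Δ: -85, -137, -201, -277
Δ²: -52, -64, -76
Δ³: -12, -12

-52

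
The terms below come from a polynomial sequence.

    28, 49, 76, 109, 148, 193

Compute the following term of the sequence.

21  27  33  39  45
6  6  6  6
Second differences constant at 6.
45 + 6 = 51;  193 + 51 = 244

244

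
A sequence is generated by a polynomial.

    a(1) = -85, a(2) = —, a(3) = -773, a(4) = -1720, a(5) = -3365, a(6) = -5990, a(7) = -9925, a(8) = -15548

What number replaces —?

Using the last 6 terms:
First differences: -947, -1645, -2625, -3935, -5623
Second differences: -698, -980, -1310, -1688
Third differences: -282, -330, -378
Fourth differences: -48, -48
Constant fourth difference = -48.
Extend backward: -282 + 48 = -234;  -698 + 234 = -464;  -947 + 464 = -483;  -773 + 483 = -290

-290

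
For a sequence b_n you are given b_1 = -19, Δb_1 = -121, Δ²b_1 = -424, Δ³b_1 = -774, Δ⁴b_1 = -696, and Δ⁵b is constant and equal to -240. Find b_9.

Build the table forward from the leading diagonal:
Fifth differences: -240  -240  -240  -240  -240  -240  -240  -240  -240
Fourth differences: -696  -936  -1176  -1416  -1656  -1896  -2136  -2376  -2616
Third differences: -774  -1470  -2406  -3582  -4998  -6654  -8550  -10686  -13062
Second differences: -424  -1198  -2668  -5074  -8656  -13654  -20308  -28858  -39544
First differences: -121  -545  -1743  -4411  -9485  -18141  -31795  -52103  -80961
b: -19  -140  -685  -2428  -6839  -16324  -34465  -66260  -118363

-118363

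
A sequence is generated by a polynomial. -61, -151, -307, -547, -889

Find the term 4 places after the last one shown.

-3637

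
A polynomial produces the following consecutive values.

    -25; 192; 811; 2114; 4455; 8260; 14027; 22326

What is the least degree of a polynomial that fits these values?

4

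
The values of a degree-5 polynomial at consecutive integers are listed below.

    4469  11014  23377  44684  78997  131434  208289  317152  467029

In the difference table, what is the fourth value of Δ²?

18124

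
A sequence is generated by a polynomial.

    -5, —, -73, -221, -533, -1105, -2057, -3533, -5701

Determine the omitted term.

Using the last 7 terms:
First differences: -148, -312, -572, -952, -1476, -2168
Second differences: -164, -260, -380, -524, -692
Third differences: -96, -120, -144, -168
Fourth differences: -24, -24, -24
Constant fourth difference = -24.
Extend backward: -96 + 24 = -72;  -164 + 72 = -92;  -148 + 92 = -56;  -73 + 56 = -17

-17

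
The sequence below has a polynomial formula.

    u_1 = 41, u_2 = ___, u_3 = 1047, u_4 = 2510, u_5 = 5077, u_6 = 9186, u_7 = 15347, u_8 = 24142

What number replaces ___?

322

Using the last 6 terms:
Δ: 1463  2567  4109  6161  8795
Δ²: 1104  1542  2052  2634
Δ³: 438  510  582
Δ⁴: 72  72
Constant fourth difference = 72.
Extend backward: 438 − 72 = 366;  1104 − 366 = 738;  1463 − 738 = 725;  1047 − 725 = 322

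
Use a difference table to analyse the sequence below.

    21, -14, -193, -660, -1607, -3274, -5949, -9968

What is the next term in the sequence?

First differences: -35 , -179 , -467 , -947 , -1667 , -2675 , -4019
Second differences: -144 , -288 , -480 , -720 , -1008 , -1344
Third differences: -144 , -192 , -240 , -288 , -336
Fourth differences: -48 , -48 , -48 , -48
Constant fourth difference = -48, so extend:
-336 − 48 = -384;  -1344 − 384 = -1728;  -4019 − 1728 = -5747;  -9968 − 5747 = -15715

-15715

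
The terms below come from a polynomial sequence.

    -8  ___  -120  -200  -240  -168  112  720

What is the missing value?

-48

Using the last 6 terms:
Δ: -80, -40, 72, 280, 608
Δ²: 40, 112, 208, 328
Δ³: 72, 96, 120
Δ⁴: 24, 24
Constant fourth difference = 24.
Extend backward: 72 − 24 = 48;  40 − 48 = -8;  -80 + 8 = -72;  -120 + 72 = -48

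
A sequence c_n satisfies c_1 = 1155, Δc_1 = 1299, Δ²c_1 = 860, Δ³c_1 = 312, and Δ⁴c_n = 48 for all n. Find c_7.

28809

Build the table forward from the leading diagonal:
Δ⁴: 48  48  48  48  48  48  48
Δ³: 312  360  408  456  504  552  600
Δ²: 860  1172  1532  1940  2396  2900  3452
Δ: 1299  2159  3331  4863  6803  9199  12099
c: 1155  2454  4613  7944  12807  19610  28809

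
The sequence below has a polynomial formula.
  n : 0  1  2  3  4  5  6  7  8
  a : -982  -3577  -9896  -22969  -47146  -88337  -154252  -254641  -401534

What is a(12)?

-1787986

D1: -2595, -6319, -13073, -24177, -41191, -65915, -100389, -146893
D2: -3724, -6754, -11104, -17014, -24724, -34474, -46504
D3: -3030, -4350, -5910, -7710, -9750, -12030
D4: -1320, -1560, -1800, -2040, -2280
D5: -240, -240, -240, -240
Constant fifth difference = -240, so extend:
-2280 − 240 = -2520;  -12030 − 2520 = -14550;  -46504 − 14550 = -61054;  -146893 − 61054 = -207947;  -401534 − 207947 = -609481
-2520 − 240 = -2760;  -14550 − 2760 = -17310;  -61054 − 17310 = -78364;  -207947 − 78364 = -286311;  -609481 − 286311 = -895792
-2760 − 240 = -3000;  -17310 − 3000 = -20310;  -78364 − 20310 = -98674;  -286311 − 98674 = -384985;  -895792 − 384985 = -1280777
-3000 − 240 = -3240;  -20310 − 3240 = -23550;  -98674 − 23550 = -122224;  -384985 − 122224 = -507209;  -1280777 − 507209 = -1787986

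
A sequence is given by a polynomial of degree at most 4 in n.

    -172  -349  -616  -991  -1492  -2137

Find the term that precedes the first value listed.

-67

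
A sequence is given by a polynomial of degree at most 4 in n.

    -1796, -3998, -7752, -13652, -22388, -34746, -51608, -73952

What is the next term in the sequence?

First differences: -2202 , -3754 , -5900 , -8736 , -12358 , -16862 , -22344
Second differences: -1552 , -2146 , -2836 , -3622 , -4504 , -5482
Third differences: -594 , -690 , -786 , -882 , -978
Fourth differences: -96 , -96 , -96 , -96
The fourth differences are constant (-96).
-978 − 96 = -1074;  -5482 − 1074 = -6556;  -22344 − 6556 = -28900;  -73952 − 28900 = -102852

-102852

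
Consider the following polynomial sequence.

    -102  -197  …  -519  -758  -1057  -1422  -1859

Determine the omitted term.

Using the last 5 terms:
First differences: -239, -299, -365, -437
Second differences: -60, -66, -72
Third differences: -6, -6
Constant third difference = -6.
Extend backward: -60 + 6 = -54;  -239 + 54 = -185;  -519 + 185 = -334

-334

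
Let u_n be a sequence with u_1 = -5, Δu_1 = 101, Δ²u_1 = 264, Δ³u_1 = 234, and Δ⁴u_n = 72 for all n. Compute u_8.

16956

Build the table forward from the leading diagonal:
Δ⁴: 72  72  72  72  72  72  72  72
Δ³: 234  306  378  450  522  594  666  738
Δ²: 264  498  804  1182  1632  2154  2748  3414
Δ: 101  365  863  1667  2849  4481  6635  9383
u: -5  96  461  1324  2991  5840  10321  16956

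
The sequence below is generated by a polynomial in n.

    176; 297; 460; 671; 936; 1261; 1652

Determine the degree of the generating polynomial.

3

D1: 121, 163, 211, 265, 325, 391
D2: 42, 48, 54, 60, 66
D3: 6, 6, 6, 6
The third differences are constant, so the polynomial has degree 3.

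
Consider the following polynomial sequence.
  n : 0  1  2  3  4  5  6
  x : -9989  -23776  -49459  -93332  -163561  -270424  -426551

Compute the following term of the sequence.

First differences: -13787 , -25683 , -43873 , -70229 , -106863 , -156127
Second differences: -11896 , -18190 , -26356 , -36634 , -49264
Third differences: -6294 , -8166 , -10278 , -12630
Fourth differences: -1872 , -2112 , -2352
Fifth differences: -240 , -240
Fifth differences constant at -240.
-2352 − 240 = -2592;  -12630 − 2592 = -15222;  -49264 − 15222 = -64486;  -156127 − 64486 = -220613;  -426551 − 220613 = -647164

-647164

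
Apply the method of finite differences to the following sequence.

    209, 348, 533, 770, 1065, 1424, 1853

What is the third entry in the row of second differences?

First differences: 139, 185, 237, 295, 359, 429
Second differences: 46, 52, 58, 64, 70
Third differences: 6, 6, 6, 6

58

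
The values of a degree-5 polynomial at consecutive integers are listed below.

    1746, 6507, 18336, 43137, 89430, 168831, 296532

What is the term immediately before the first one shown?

285

Δ: 4761  11829  24801  46293  79401  127701
Δ²: 7068  12972  21492  33108  48300
Δ³: 5904  8520  11616  15192
Δ⁴: 2616  3096  3576
Δ⁵: 480  480
The fifth differences are constant at 480.
Work back: 2616 − 480 = 2136;  5904 − 2136 = 3768;  7068 − 3768 = 3300;  4761 − 3300 = 1461;  1746 − 1461 = 285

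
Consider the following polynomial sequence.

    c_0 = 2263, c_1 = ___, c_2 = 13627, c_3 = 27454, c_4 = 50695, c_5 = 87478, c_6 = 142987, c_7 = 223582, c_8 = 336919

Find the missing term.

Using the last 7 terms:
13827, 23241, 36783, 55509, 80595, 113337
9414, 13542, 18726, 25086, 32742
4128, 5184, 6360, 7656
1056, 1176, 1296
120, 120
Constant fifth difference = 120.
Extend backward: 1056 − 120 = 936;  4128 − 936 = 3192;  9414 − 3192 = 6222;  13827 − 6222 = 7605;  13627 − 7605 = 6022

6022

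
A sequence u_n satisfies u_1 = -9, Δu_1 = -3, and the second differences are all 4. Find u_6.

Build the table forward from the leading diagonal:
D2: 4  4  4  4  4  4
D1: -3  1  5  9  13  17
u: -9  -12  -11  -6  3  16

16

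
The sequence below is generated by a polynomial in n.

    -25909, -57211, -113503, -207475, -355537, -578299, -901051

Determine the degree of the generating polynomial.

First differences: -31302, -56292, -93972, -148062, -222762, -322752
Second differences: -24990, -37680, -54090, -74700, -99990
Third differences: -12690, -16410, -20610, -25290
Fourth differences: -3720, -4200, -4680
Fifth differences: -480, -480
The fifth differences are constant, so the polynomial has degree 5.

5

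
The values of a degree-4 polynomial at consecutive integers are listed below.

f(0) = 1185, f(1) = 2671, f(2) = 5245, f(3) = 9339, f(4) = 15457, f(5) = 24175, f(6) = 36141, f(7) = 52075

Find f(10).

D1: 1486, 2574, 4094, 6118, 8718, 11966, 15934
D2: 1088, 1520, 2024, 2600, 3248, 3968
D3: 432, 504, 576, 648, 720
D4: 72, 72, 72, 72
The fourth differences are constant (72).
720 + 72 = 792;  3968 + 792 = 4760;  15934 + 4760 = 20694;  52075 + 20694 = 72769
792 + 72 = 864;  4760 + 864 = 5624;  20694 + 5624 = 26318;  72769 + 26318 = 99087
864 + 72 = 936;  5624 + 936 = 6560;  26318 + 6560 = 32878;  99087 + 32878 = 131965

131965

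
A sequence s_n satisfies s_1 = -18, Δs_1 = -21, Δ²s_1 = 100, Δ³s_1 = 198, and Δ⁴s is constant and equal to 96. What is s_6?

Build the table forward from the leading diagonal:
D4: 96, 96, 96, 96, 96, 96
D3: 198, 294, 390, 486, 582, 678
D2: 100, 298, 592, 982, 1468, 2050
D1: -21, 79, 377, 969, 1951, 3419
s: -18, -39, 40, 417, 1386, 3337

3337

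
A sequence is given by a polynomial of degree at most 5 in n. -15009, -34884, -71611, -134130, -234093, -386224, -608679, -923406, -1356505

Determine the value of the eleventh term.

D1: -19875 , -36727 , -62519 , -99963 , -152131 , -222455 , -314727 , -433099
D2: -16852 , -25792 , -37444 , -52168 , -70324 , -92272 , -118372
D3: -8940 , -11652 , -14724 , -18156 , -21948 , -26100
D4: -2712 , -3072 , -3432 , -3792 , -4152
D5: -360 , -360 , -360 , -360
Constant fifth difference = -360, so extend:
-4152 − 360 = -4512;  -26100 − 4512 = -30612;  -118372 − 30612 = -148984;  -433099 − 148984 = -582083;  -1356505 − 582083 = -1938588
-4512 − 360 = -4872;  -30612 − 4872 = -35484;  -148984 − 35484 = -184468;  -582083 − 184468 = -766551;  -1938588 − 766551 = -2705139

-2705139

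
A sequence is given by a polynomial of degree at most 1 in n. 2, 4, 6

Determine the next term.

8

D1: 2, 2
The first differences are constant (2).
6 + 2 = 8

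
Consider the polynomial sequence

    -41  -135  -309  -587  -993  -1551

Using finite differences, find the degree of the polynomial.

Δ: -94, -174, -278, -406, -558
Δ²: -80, -104, -128, -152
Δ³: -24, -24, -24
The third differences are constant, so the polynomial has degree 3.

3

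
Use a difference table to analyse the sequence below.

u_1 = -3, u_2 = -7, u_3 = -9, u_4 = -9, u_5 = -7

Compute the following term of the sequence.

-3

D1: -4, -2, 0, 2
D2: 2, 2, 2
The second differences are constant (2).
2 + 2 = 4;  -7 + 4 = -3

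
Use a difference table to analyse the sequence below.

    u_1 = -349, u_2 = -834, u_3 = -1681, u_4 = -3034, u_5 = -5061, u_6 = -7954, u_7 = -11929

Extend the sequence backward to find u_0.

-485  -847  -1353  -2027  -2893  -3975
-362  -506  -674  -866  -1082
-144  -168  -192  -216
-24  -24  -24
The fourth differences are constant at -24.
Work back: -144 + 24 = -120;  -362 + 120 = -242;  -485 + 242 = -243;  -349 + 243 = -106

-106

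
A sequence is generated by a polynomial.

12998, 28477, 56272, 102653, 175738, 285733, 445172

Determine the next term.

669157

First differences: 15479 , 27795 , 46381 , 73085 , 109995 , 159439
Second differences: 12316 , 18586 , 26704 , 36910 , 49444
Third differences: 6270 , 8118 , 10206 , 12534
Fourth differences: 1848 , 2088 , 2328
Fifth differences: 240 , 240
The fifth differences are constant (240).
2328 + 240 = 2568;  12534 + 2568 = 15102;  49444 + 15102 = 64546;  159439 + 64546 = 223985;  445172 + 223985 = 669157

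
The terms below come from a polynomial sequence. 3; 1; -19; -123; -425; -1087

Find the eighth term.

-4379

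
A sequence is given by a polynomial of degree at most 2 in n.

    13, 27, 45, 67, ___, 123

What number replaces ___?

Using the first 4 terms:
Δ: 14  18  22
Δ²: 4  4
Constant second difference = 4.
Extend forward: 22 + 4 = 26;  67 + 26 = 93

93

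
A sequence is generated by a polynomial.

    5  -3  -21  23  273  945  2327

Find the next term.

-8  -18  44  250  672  1382
-10  62  206  422  710
72  144  216  288
72  72  72
The fourth differences are constant (72).
288 + 72 = 360;  710 + 360 = 1070;  1382 + 1070 = 2452;  2327 + 2452 = 4779

4779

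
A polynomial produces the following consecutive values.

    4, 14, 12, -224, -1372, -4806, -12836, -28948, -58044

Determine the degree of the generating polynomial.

First differences: 10, -2, -236, -1148, -3434, -8030, -16112, -29096
Second differences: -12, -234, -912, -2286, -4596, -8082, -12984
Third differences: -222, -678, -1374, -2310, -3486, -4902
Fourth differences: -456, -696, -936, -1176, -1416
Fifth differences: -240, -240, -240, -240
The fifth differences are constant, so the polynomial has degree 5.

5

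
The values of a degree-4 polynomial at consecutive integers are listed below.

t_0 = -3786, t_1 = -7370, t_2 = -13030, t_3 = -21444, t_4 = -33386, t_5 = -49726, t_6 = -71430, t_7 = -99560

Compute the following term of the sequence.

Δ: -3584  -5660  -8414  -11942  -16340  -21704  -28130
Δ²: -2076  -2754  -3528  -4398  -5364  -6426
Δ³: -678  -774  -870  -966  -1062
Δ⁴: -96  -96  -96  -96
Fourth differences constant at -96.
-1062 − 96 = -1158;  -6426 − 1158 = -7584;  -28130 − 7584 = -35714;  -99560 − 35714 = -135274

-135274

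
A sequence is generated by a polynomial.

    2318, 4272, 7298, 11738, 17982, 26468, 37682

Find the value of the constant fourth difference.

48

D1: 1954, 3026, 4440, 6244, 8486, 11214
D2: 1072, 1414, 1804, 2242, 2728
D3: 342, 390, 438, 486
D4: 48, 48, 48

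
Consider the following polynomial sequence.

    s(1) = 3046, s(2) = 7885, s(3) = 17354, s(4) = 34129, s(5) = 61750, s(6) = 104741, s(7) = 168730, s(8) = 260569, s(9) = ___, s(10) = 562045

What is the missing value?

388454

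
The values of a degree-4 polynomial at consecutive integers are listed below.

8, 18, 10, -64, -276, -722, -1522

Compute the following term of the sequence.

Δ: 10, -8, -74, -212, -446, -800
Δ²: -18, -66, -138, -234, -354
Δ³: -48, -72, -96, -120
Δ⁴: -24, -24, -24
Fourth differences constant at -24.
-120 − 24 = -144;  -354 − 144 = -498;  -800 − 498 = -1298;  -1522 − 1298 = -2820

-2820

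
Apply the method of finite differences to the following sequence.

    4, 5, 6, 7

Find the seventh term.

First differences: 1 , 1 , 1
Constant first difference = 1, so extend:
7 + 1 = 8
8 + 1 = 9
9 + 1 = 10

10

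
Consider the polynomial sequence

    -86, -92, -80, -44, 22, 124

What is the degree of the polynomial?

3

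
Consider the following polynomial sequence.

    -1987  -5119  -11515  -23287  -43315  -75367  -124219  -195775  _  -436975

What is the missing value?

-297187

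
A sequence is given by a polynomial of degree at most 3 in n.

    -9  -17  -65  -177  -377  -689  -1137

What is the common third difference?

-24

Δ: -8, -48, -112, -200, -312, -448
Δ²: -40, -64, -88, -112, -136
Δ³: -24, -24, -24, -24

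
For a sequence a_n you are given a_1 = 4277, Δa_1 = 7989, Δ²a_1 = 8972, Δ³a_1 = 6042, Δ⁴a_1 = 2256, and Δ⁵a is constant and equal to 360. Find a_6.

206002

Build the table forward from the leading diagonal:
Fifth differences: 360, 360, 360, 360, 360, 360
Fourth differences: 2256, 2616, 2976, 3336, 3696, 4056
Third differences: 6042, 8298, 10914, 13890, 17226, 20922
Second differences: 8972, 15014, 23312, 34226, 48116, 65342
First differences: 7989, 16961, 31975, 55287, 89513, 137629
a: 4277, 12266, 29227, 61202, 116489, 206002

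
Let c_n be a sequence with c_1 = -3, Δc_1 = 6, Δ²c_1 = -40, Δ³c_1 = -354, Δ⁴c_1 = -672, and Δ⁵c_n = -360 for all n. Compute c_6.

Build the table forward from the leading diagonal:
D5: -360, -360, -360, -360, -360, -360
D4: -672, -1032, -1392, -1752, -2112, -2472
D3: -354, -1026, -2058, -3450, -5202, -7314
D2: -40, -394, -1420, -3478, -6928, -12130
D1: 6, -34, -428, -1848, -5326, -12254
c: -3, 3, -31, -459, -2307, -7633

-7633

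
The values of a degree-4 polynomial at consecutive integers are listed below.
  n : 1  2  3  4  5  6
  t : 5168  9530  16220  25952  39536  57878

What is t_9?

151952

Δ: 4362 , 6690 , 9732 , 13584 , 18342
Δ²: 2328 , 3042 , 3852 , 4758
Δ³: 714 , 810 , 906
Δ⁴: 96 , 96
Fourth differences constant at 96.
906 + 96 = 1002;  4758 + 1002 = 5760;  18342 + 5760 = 24102;  57878 + 24102 = 81980
1002 + 96 = 1098;  5760 + 1098 = 6858;  24102 + 6858 = 30960;  81980 + 30960 = 112940
1098 + 96 = 1194;  6858 + 1194 = 8052;  30960 + 8052 = 39012;  112940 + 39012 = 151952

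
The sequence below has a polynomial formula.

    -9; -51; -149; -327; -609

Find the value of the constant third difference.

-24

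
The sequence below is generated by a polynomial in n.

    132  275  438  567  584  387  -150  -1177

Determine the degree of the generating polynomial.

Δ: 143, 163, 129, 17, -197, -537, -1027
Δ²: 20, -34, -112, -214, -340, -490
Δ³: -54, -78, -102, -126, -150
Δ⁴: -24, -24, -24, -24
The fourth differences are constant, so the polynomial has degree 4.

4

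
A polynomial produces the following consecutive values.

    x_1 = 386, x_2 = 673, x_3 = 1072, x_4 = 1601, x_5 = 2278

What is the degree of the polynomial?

3

First differences: 287, 399, 529, 677
Second differences: 112, 130, 148
Third differences: 18, 18
The third differences are constant, so the polynomial has degree 3.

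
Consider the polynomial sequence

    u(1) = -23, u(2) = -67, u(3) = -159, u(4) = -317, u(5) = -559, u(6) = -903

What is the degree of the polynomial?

3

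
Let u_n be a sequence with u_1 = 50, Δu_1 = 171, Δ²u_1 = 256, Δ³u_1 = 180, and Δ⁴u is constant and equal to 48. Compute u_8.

14603

Build the table forward from the leading diagonal:
Fourth differences: 48  48  48  48  48  48  48  48
Third differences: 180  228  276  324  372  420  468  516
Second differences: 256  436  664  940  1264  1636  2056  2524
First differences: 171  427  863  1527  2467  3731  5367  7423
u: 50  221  648  1511  3038  5505  9236  14603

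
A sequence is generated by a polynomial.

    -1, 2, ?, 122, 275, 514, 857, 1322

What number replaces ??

Using the last 5 terms:
153  239  343  465
86  104  122
18  18
Constant third difference = 18.
Extend backward: 86 − 18 = 68;  153 − 68 = 85;  122 − 85 = 37

37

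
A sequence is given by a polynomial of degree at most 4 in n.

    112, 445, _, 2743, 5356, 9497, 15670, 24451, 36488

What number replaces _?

1226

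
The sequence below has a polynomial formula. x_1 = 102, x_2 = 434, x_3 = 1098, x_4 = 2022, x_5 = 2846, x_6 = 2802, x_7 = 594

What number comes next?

-5722

Δ: 332, 664, 924, 824, -44, -2208
Δ²: 332, 260, -100, -868, -2164
Δ³: -72, -360, -768, -1296
Δ⁴: -288, -408, -528
Δ⁵: -120, -120
Constant fifth difference = -120, so extend:
-528 − 120 = -648;  -1296 − 648 = -1944;  -2164 − 1944 = -4108;  -2208 − 4108 = -6316;  594 − 6316 = -5722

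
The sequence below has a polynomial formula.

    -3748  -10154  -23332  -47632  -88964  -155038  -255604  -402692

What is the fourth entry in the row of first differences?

First differences: -6406, -13178, -24300, -41332, -66074, -100566, -147088
Second differences: -6772, -11122, -17032, -24742, -34492, -46522
Third differences: -4350, -5910, -7710, -9750, -12030
Fourth differences: -1560, -1800, -2040, -2280
Fifth differences: -240, -240, -240

-41332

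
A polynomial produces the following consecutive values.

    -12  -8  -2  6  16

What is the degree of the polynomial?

2

First differences: 4, 6, 8, 10
Second differences: 2, 2, 2
The second differences are constant, so the polynomial has degree 2.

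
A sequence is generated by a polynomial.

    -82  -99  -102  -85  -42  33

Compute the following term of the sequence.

146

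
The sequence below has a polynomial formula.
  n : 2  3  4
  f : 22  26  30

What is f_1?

D1: 4, 4
The first differences are constant at 4.
Work back: 22 − 4 = 18

18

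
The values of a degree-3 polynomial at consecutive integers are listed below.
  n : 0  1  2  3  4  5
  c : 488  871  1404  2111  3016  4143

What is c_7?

Δ: 383, 533, 707, 905, 1127
Δ²: 150, 174, 198, 222
Δ³: 24, 24, 24
Third differences constant at 24.
222 + 24 = 246;  1127 + 246 = 1373;  4143 + 1373 = 5516
246 + 24 = 270;  1373 + 270 = 1643;  5516 + 1643 = 7159

7159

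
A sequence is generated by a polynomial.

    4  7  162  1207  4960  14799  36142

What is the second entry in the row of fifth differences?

D1: 3, 155, 1045, 3753, 9839, 21343
D2: 152, 890, 2708, 6086, 11504
D3: 738, 1818, 3378, 5418
D4: 1080, 1560, 2040
D5: 480, 480

480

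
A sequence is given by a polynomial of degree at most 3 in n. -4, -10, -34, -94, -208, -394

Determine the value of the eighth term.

Δ: -6, -24, -60, -114, -186
Δ²: -18, -36, -54, -72
Δ³: -18, -18, -18
The third differences are constant (-18).
-72 − 18 = -90;  -186 − 90 = -276;  -394 − 276 = -670
-90 − 18 = -108;  -276 − 108 = -384;  -670 − 384 = -1054

-1054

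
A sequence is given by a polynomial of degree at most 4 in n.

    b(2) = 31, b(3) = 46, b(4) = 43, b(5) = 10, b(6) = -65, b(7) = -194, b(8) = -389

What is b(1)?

10

D1: 15, -3, -33, -75, -129, -195
D2: -18, -30, -42, -54, -66
D3: -12, -12, -12, -12
The third differences are constant at -12.
Work back: -18 + 12 = -6;  15 + 6 = 21;  31 − 21 = 10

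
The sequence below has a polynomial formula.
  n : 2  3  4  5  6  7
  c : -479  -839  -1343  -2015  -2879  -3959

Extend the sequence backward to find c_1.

-239

-360, -504, -672, -864, -1080
-144, -168, -192, -216
-24, -24, -24
The third differences are constant at -24.
Work back: -144 + 24 = -120;  -360 + 120 = -240;  -479 + 240 = -239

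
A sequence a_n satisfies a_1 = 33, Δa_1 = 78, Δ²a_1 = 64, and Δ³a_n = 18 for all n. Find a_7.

1821

Build the table forward from the leading diagonal:
Δ³: 18  18  18  18  18  18  18
Δ²: 64  82  100  118  136  154  172
Δ: 78  142  224  324  442  578  732
a: 33  111  253  477  801  1243  1821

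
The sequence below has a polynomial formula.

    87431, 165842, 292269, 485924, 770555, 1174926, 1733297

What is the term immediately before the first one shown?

D1: 78411  126427  193655  284631  404371  558371
D2: 48016  67228  90976  119740  154000
D3: 19212  23748  28764  34260
D4: 4536  5016  5496
D5: 480  480
The fifth differences are constant at 480.
Work back: 4536 − 480 = 4056;  19212 − 4056 = 15156;  48016 − 15156 = 32860;  78411 − 32860 = 45551;  87431 − 45551 = 41880

41880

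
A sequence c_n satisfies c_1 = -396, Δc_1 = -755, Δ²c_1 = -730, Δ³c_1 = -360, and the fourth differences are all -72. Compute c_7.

Build the table forward from the leading diagonal:
D4: -72, -72, -72, -72, -72, -72, -72
D3: -360, -432, -504, -576, -648, -720, -792
D2: -730, -1090, -1522, -2026, -2602, -3250, -3970
D1: -755, -1485, -2575, -4097, -6123, -8725, -11975
c: -396, -1151, -2636, -5211, -9308, -15431, -24156

-24156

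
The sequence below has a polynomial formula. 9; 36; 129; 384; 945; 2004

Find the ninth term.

27, 93, 255, 561, 1059
66, 162, 306, 498
96, 144, 192
48, 48
Fourth differences constant at 48.
192 + 48 = 240;  498 + 240 = 738;  1059 + 738 = 1797;  2004 + 1797 = 3801
240 + 48 = 288;  738 + 288 = 1026;  1797 + 1026 = 2823;  3801 + 2823 = 6624
288 + 48 = 336;  1026 + 336 = 1362;  2823 + 1362 = 4185;  6624 + 4185 = 10809

10809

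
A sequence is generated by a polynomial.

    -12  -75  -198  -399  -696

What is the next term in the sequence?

-1107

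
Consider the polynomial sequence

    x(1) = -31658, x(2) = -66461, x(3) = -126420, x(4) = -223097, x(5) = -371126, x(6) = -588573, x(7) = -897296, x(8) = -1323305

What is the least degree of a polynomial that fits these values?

5

Δ: -34803, -59959, -96677, -148029, -217447, -308723, -426009
Δ²: -25156, -36718, -51352, -69418, -91276, -117286
Δ³: -11562, -14634, -18066, -21858, -26010
Δ⁴: -3072, -3432, -3792, -4152
Δ⁵: -360, -360, -360
The fifth differences are constant, so the polynomial has degree 5.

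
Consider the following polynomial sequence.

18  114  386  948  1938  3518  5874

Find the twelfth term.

First differences: 96 , 272 , 562 , 990 , 1580 , 2356
Second differences: 176 , 290 , 428 , 590 , 776
Third differences: 114 , 138 , 162 , 186
Fourth differences: 24 , 24 , 24
Constant fourth difference = 24, so extend:
186 + 24 = 210;  776 + 210 = 986;  2356 + 986 = 3342;  5874 + 3342 = 9216
210 + 24 = 234;  986 + 234 = 1220;  3342 + 1220 = 4562;  9216 + 4562 = 13778
234 + 24 = 258;  1220 + 258 = 1478;  4562 + 1478 = 6040;  13778 + 6040 = 19818
258 + 24 = 282;  1478 + 282 = 1760;  6040 + 1760 = 7800;  19818 + 7800 = 27618
282 + 24 = 306;  1760 + 306 = 2066;  7800 + 2066 = 9866;  27618 + 9866 = 37484

37484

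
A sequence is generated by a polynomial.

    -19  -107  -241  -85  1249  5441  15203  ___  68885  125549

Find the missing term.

Using the first 7 terms:
D1: -88  -134  156  1334  4192  9762
D2: -46  290  1178  2858  5570
D3: 336  888  1680  2712
D4: 552  792  1032
D5: 240  240
Constant fifth difference = 240.
Extend forward: 1032 + 240 = 1272;  2712 + 1272 = 3984;  5570 + 3984 = 9554;  9762 + 9554 = 19316;  15203 + 19316 = 34519

34519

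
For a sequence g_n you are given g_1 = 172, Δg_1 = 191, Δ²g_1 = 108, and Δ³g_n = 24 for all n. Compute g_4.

1093

Build the table forward from the leading diagonal:
Δ³: 24, 24, 24, 24
Δ²: 108, 132, 156, 180
Δ: 191, 299, 431, 587
g: 172, 363, 662, 1093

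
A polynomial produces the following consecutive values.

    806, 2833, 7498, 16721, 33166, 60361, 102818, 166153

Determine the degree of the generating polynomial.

Δ: 2027, 4665, 9223, 16445, 27195, 42457, 63335
Δ²: 2638, 4558, 7222, 10750, 15262, 20878
Δ³: 1920, 2664, 3528, 4512, 5616
Δ⁴: 744, 864, 984, 1104
Δ⁵: 120, 120, 120
The fifth differences are constant, so the polynomial has degree 5.

5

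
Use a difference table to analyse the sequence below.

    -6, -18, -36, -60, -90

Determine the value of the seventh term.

-12, -18, -24, -30
-6, -6, -6
The second differences are constant (-6).
-30 − 6 = -36;  -90 − 36 = -126
-36 − 6 = -42;  -126 − 42 = -168

-168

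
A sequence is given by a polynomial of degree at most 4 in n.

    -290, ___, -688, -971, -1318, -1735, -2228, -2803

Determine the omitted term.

Using the last 6 terms:
-283  -347  -417  -493  -575
-64  -70  -76  -82
-6  -6  -6
Constant third difference = -6.
Extend backward: -64 + 6 = -58;  -283 + 58 = -225;  -688 + 225 = -463

-463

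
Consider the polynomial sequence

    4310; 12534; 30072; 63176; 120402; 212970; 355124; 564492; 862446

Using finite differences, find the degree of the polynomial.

5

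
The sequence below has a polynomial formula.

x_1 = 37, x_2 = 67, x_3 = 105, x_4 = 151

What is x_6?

267

30, 38, 46
8, 8
Constant second difference = 8, so extend:
46 + 8 = 54;  151 + 54 = 205
54 + 8 = 62;  205 + 62 = 267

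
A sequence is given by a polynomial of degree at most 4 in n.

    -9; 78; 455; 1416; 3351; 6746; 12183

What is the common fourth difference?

96

D1: 87, 377, 961, 1935, 3395, 5437
D2: 290, 584, 974, 1460, 2042
D3: 294, 390, 486, 582
D4: 96, 96, 96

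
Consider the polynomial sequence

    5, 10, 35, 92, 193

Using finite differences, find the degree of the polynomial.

5, 25, 57, 101
20, 32, 44
12, 12
The third differences are constant, so the polynomial has degree 3.

3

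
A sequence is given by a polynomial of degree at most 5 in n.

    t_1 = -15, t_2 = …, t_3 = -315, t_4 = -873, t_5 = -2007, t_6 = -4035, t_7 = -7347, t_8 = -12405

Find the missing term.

-87

Using the last 6 terms:
Δ: -558  -1134  -2028  -3312  -5058
Δ²: -576  -894  -1284  -1746
Δ³: -318  -390  -462
Δ⁴: -72  -72
Constant fourth difference = -72.
Extend backward: -318 + 72 = -246;  -576 + 246 = -330;  -558 + 330 = -228;  -315 + 228 = -87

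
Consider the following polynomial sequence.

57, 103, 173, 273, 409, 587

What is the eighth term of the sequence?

1093

46, 70, 100, 136, 178
24, 30, 36, 42
6, 6, 6
Third differences constant at 6.
42 + 6 = 48;  178 + 48 = 226;  587 + 226 = 813
48 + 6 = 54;  226 + 54 = 280;  813 + 280 = 1093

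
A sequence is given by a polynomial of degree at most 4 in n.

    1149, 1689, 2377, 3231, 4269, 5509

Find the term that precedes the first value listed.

Δ: 540, 688, 854, 1038, 1240
Δ²: 148, 166, 184, 202
Δ³: 18, 18, 18
The third differences are constant at 18.
Work back: 148 − 18 = 130;  540 − 130 = 410;  1149 − 410 = 739

739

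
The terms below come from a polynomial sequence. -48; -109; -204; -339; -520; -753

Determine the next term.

-1044

D1: -61, -95, -135, -181, -233
D2: -34, -40, -46, -52
D3: -6, -6, -6
The third differences are constant (-6).
-52 − 6 = -58;  -233 − 58 = -291;  -753 − 291 = -1044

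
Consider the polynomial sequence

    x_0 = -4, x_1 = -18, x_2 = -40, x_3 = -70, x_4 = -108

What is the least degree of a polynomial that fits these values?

First differences: -14, -22, -30, -38
Second differences: -8, -8, -8
The second differences are constant, so the polynomial has degree 2.

2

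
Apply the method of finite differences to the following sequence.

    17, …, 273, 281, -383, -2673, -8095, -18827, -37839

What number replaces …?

Using the last 7 terms:
First differences: 8  -664  -2290  -5422  -10732  -19012
Second differences: -672  -1626  -3132  -5310  -8280
Third differences: -954  -1506  -2178  -2970
Fourth differences: -552  -672  -792
Fifth differences: -120  -120
Constant fifth difference = -120.
Extend backward: -552 + 120 = -432;  -954 + 432 = -522;  -672 + 522 = -150;  8 + 150 = 158;  273 − 158 = 115

115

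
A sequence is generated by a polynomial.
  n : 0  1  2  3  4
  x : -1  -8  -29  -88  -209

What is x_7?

-1184

D1: -7  -21  -59  -121
D2: -14  -38  -62
D3: -24  -24
Constant third difference = -24, so extend:
-62 − 24 = -86;  -121 − 86 = -207;  -209 − 207 = -416
-86 − 24 = -110;  -207 − 110 = -317;  -416 − 317 = -733
-110 − 24 = -134;  -317 − 134 = -451;  -733 − 451 = -1184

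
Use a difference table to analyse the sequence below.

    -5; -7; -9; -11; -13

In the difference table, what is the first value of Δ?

-2

First differences: -2, -2, -2, -2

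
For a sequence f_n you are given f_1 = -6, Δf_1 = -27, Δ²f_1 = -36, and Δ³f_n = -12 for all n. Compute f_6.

-621

Build the table forward from the leading diagonal:
Third differences: -12  -12  -12  -12  -12  -12
Second differences: -36  -48  -60  -72  -84  -96
First differences: -27  -63  -111  -171  -243  -327
f: -6  -33  -96  -207  -378  -621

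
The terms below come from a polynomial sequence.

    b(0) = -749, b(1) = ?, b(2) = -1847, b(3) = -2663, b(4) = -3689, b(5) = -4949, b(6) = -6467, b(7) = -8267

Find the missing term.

Using the last 6 terms:
D1: -816  -1026  -1260  -1518  -1800
D2: -210  -234  -258  -282
D3: -24  -24  -24
Constant third difference = -24.
Extend backward: -210 + 24 = -186;  -816 + 186 = -630;  -1847 + 630 = -1217

-1217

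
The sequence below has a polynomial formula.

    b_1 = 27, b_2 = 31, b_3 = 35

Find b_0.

Δ: 4, 4
The first differences are constant at 4.
Work back: 27 − 4 = 23

23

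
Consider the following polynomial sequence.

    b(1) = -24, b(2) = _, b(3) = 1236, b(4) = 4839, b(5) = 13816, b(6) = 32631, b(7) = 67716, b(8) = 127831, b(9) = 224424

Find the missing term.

151

Using the last 7 terms:
First differences: 3603, 8977, 18815, 35085, 60115, 96593
Second differences: 5374, 9838, 16270, 25030, 36478
Third differences: 4464, 6432, 8760, 11448
Fourth differences: 1968, 2328, 2688
Fifth differences: 360, 360
Constant fifth difference = 360.
Extend backward: 1968 − 360 = 1608;  4464 − 1608 = 2856;  5374 − 2856 = 2518;  3603 − 2518 = 1085;  1236 − 1085 = 151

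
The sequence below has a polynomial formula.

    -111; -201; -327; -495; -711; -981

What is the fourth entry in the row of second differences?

D1: -90, -126, -168, -216, -270
D2: -36, -42, -48, -54
D3: -6, -6, -6

-54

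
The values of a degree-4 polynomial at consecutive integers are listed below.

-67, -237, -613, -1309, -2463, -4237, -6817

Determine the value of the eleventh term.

-170, -376, -696, -1154, -1774, -2580
-206, -320, -458, -620, -806
-114, -138, -162, -186
-24, -24, -24
Fourth differences constant at -24.
-186 − 24 = -210;  -806 − 210 = -1016;  -2580 − 1016 = -3596;  -6817 − 3596 = -10413
-210 − 24 = -234;  -1016 − 234 = -1250;  -3596 − 1250 = -4846;  -10413 − 4846 = -15259
-234 − 24 = -258;  -1250 − 258 = -1508;  -4846 − 1508 = -6354;  -15259 − 6354 = -21613
-258 − 24 = -282;  -1508 − 282 = -1790;  -6354 − 1790 = -8144;  -21613 − 8144 = -29757

-29757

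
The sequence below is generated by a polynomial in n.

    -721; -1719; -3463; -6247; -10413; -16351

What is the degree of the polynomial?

-998, -1744, -2784, -4166, -5938
-746, -1040, -1382, -1772
-294, -342, -390
-48, -48
The fourth differences are constant, so the polynomial has degree 4.

4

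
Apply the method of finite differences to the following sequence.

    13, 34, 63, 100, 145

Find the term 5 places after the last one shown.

21  29  37  45
8  8  8
Constant second difference = 8, so extend:
45 + 8 = 53;  145 + 53 = 198
53 + 8 = 61;  198 + 61 = 259
61 + 8 = 69;  259 + 69 = 328
69 + 8 = 77;  328 + 77 = 405
77 + 8 = 85;  405 + 85 = 490

490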